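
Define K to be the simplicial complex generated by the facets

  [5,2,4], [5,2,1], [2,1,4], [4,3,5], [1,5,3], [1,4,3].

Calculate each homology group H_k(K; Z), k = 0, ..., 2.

We work with the vertex ordering 1 < 2 < 3 < 4 < 5. The simplices of K, each written with vertices in increasing order, are:

  0-simplices (5): [1], [2], [3], [4], [5]
  1-simplices (9): [1,2], [1,3], [1,4], [1,5], [2,4], [2,5], [3,4], [3,5], [4,5]
  2-simplices (6): [1,2,4], [1,2,5], [1,3,4], [1,3,5], [2,4,5], [3,4,5]

so the chain groups are C_0 ≅ Z^5, C_1 ≅ Z^9, C_2 ≅ Z^6.

The boundary map ∂_1: C_1 → C_0 sends each edge [p,q] (with p < q) to q − p. For instance
  ∂[2,4] = [4] − [2].
This gives a 5×9 integer matrix of rank 4; reducing to Smith normal form yields diagonal entries (1,1,1,1).

Boundary ∂_2: C_2 → C_1 sends each 2-simplex [p,q,r] to [q,r] − [p,r] + [p,q]. For instance
  ∂[1,2,4] = [2,4] − [1,4] + [1,2],
  ∂[2,4,5] = [4,5] − [2,5] + [2,4].
As a 9×6 matrix over Z this has rank 5, with invariant factors (1,1,1,1,1).

Reading off H_k = ker ∂_k / im ∂_{k+1}:

  H_0: rank C_0 − rank ∂_1 = 5 − 4 = 1, and the invariant factors of ∂_1 are all 1, so H_0 ≅ Z.
  H_1: rank ker ∂_1 − rank ∂_2 = (9 − 4) − 5 = 0, and the invariant factors of ∂_2 are all 1, so H_1 ≅ 0.
  H_2: rank ker ∂_2 − rank ∂_3 = (6 − 5) − 0 = 1, and there is no ∂_3, so H_2 ≅ Z.

As a check, the Euler characteristic is 5 − 9 + 6 = 2, which agrees with 1 − 0 + 1 = 2.
(K is a triangulation of the 2-sphere S^2.)

H_0 = Z,  H_1 = 0,  H_2 = Z.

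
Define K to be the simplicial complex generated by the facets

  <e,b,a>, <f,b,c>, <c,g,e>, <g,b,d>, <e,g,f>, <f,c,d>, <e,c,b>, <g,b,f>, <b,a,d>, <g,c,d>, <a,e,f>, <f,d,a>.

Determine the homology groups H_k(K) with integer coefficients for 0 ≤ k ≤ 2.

H_0 ≅ Z,  H_1 ≅ Z/2,  H_2 = 0.

We work with the vertex ordering a < b < c < d < e < f < g. The simplices of K, each written with vertices in increasing order, are:

  0-simplices (7): a, b, c, d, e, f, g
  1-simplices (18): ab, ad, ae, af, bc, bd, be, bf, bg, cd, ce, cf, cg, df, dg, ef, eg, fg
  2-simplices (12): abd, abe, adf, aef, bce, bcf, bdg, bfg, cdf, cdg, ceg, efg

Hence C_0 ≅ Z^7, C_1 ≅ Z^18, C_2 ≅ Z^12.

Boundary ∂_1: C_1 → C_0 sends each edge [p,q] (with p < q) to q − p. For instance
  ∂bd = d − b.
The resulting 7×18 matrix has rank 6, and its Smith normal form has invariant factors (1,1,1,1,1,1).

The boundary map ∂_2: C_2 → C_1 acts by ∂[p,q,r] = [q,r] − [p,r] + [p,q]. For instance
  ∂ceg = eg − cg + ce,
  ∂aef = ef − af + ae.
The resulting 18×12 matrix has rank 12, and its Smith normal form has invariant factors (1,1,1,1,1,1,1,1,1,1,1,2).

Computing H_k = (kernel of ∂_k) / (image of ∂_{k+1}):

  H_0: rank C_0 − rank ∂_1 = 7 − 6 = 1, and the invariant factors of ∂_1 are all 1, so H_0 = Z.
  H_1: rank ker ∂_1 − rank ∂_2 = (18 − 6) − 12 = 0, and ∂_2 has invariant factor 2 > 1, so H_1 = Z/2.
  H_2: rank ker ∂_2 − rank ∂_3 = (12 − 12) − 0 = 0, and there is no ∂_3, so H_2 = 0.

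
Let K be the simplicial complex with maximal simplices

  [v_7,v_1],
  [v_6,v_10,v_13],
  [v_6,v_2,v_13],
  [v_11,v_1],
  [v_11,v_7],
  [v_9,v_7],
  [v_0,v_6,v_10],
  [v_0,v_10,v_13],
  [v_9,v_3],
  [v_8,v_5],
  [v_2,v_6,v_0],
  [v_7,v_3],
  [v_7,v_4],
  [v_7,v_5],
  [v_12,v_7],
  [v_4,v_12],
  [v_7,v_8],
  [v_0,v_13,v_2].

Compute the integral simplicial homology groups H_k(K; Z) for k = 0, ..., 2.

Order the vertices as v_0 < v_1 < v_2 < v_3 < v_4 < v_5 < v_6 < v_7 < v_8 < v_9 < v_10 < v_11 < v_12 < v_13. Listing each simplex with vertices in this order, K has dimension 2 with simplices:

  0-simplices (14): [v_0], [v_1], [v_2], [v_3], [v_4], [v_5], [v_6], [v_7], [v_8], [v_9], [v_10], [v_11], [v_12], [v_13]
  1-simplices (21): (21 of them)
  2-simplices (6): [v_0,v_2,v_6], [v_0,v_2,v_13], [v_0,v_6,v_10], [v_0,v_10,v_13], [v_2,v_6,v_13], [v_6,v_10,v_13]

giving chain groups C_0 ≅ Z^14, C_1 ≅ Z^21, C_2 ≅ Z^6.

Boundary ∂_1: C_1 → C_0 sends each edge [p,q] (with p < q) to q − p. For instance
  ∂[v_2,v_13] = [v_13] − [v_2].
As a 14×21 matrix over Z this has rank 12, with invariant factors (1,1,1,1,1,1,1,1,1,1,1,1).

∂_2: C_2 → C_1 acts by ∂[p,q,r] = [q,r] − [p,r] + [p,q]. For instance
  ∂[v_2,v_6,v_13] = [v_6,v_13] − [v_2,v_13] + [v_2,v_6],
  ∂[v_0,v_6,v_10] = [v_6,v_10] − [v_0,v_10] + [v_0,v_6].
The 21×6 boundary matrix has rank 5 and Smith normal form diag(1,1,1,1,1).

Computing H_k = (kernel of ∂_k) / (image of ∂_{k+1}):

  H_0: rank C_0 − rank ∂_1 = 14 − 12 = 2, and the invariant factors of ∂_1 are all 1, so H_0 = Z^2.
  H_1: rank ker ∂_1 − rank ∂_2 = (21 − 12) − 5 = 4, and the invariant factors of ∂_2 are all 1, so H_1 = Z^4.
  H_2: rank ker ∂_2 − rank ∂_3 = (6 − 5) − 0 = 1, and there is no ∂_3, so H_2 = Z.

As a check, the Euler characteristic is 14 − 21 + 6 = -1, which agrees with 2 − 4 + 1 = -1.
(K is a triangulation of the disjoint union of the 2-sphere S^2 and a wedge of 4 circles.)

H_0 ≅ Z^2,  H_1 ≅ Z^4,  H_2 ≅ Z.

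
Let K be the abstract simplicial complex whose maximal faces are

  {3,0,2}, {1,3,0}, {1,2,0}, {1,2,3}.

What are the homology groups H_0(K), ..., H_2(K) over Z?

Order the vertices as 0 < 1 < 2 < 3. Listing each simplex with vertices in this order, K has dimension 2 with simplices:

  0-simplices (4): [0], [1], [2], [3]
  1-simplices (6): [0,1], [0,2], [0,3], [1,2], [1,3], [2,3]
  2-simplices (4): [0,1,2], [0,1,3], [0,2,3], [1,2,3]

giving chain groups C_0 ≅ Z^4, C_1 ≅ Z^6, C_2 ≅ Z^4.

Boundary ∂_1: C_1 → C_0 maps an edge to its endpoints' difference, ∂[p,q] = q − p. For instance
  ∂[1,2] = [2] − [1].
The 4×6 boundary matrix has rank 3 and Smith normal form diag(1,1,1).

The boundary map ∂_2: C_2 → C_1 maps a triangle to the signed sum of its edges. For instance
  ∂[0,1,2] = [1,2] − [0,2] + [0,1],
  ∂[0,2,3] = [2,3] − [0,3] + [0,2].
This gives a 6×4 integer matrix of rank 3; reducing to Smith normal form yields diagonal entries (1,1,1).

Reading off H_k = ker ∂_k / im ∂_{k+1}:

  H_0: rank C_0 − rank ∂_1 = 4 − 3 = 1, and the invariant factors of ∂_1 are all 1, so H_0 = Z.
  H_1: rank ker ∂_1 − rank ∂_2 = (6 − 3) − 3 = 0, and the invariant factors of ∂_2 are all 1, so H_1 = 0.
  H_2: rank ker ∂_2 − rank ∂_3 = (4 − 3) − 0 = 1, and there is no ∂_3, so H_2 = Z.

(K is a triangulation of the 2-sphere S^2.)

H_0 ≅ Z,  H_1 = 0,  H_2 ≅ Z.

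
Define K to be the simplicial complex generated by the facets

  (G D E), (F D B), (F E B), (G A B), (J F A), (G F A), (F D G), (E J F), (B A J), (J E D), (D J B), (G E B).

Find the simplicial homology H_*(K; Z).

Take the total order A < B < D < E < F < G < J on the vertex set. Then K (dimension 2) consists of the simplices:

  0-simplices (7): A, B, D, E, F, G, J
  1-simplices (18): AB, AF, AG, AJ, BD, BE, BF, BG, BJ, DE, DF, DG, DJ, EF, EG, EJ, FG, FJ
  2-simplices (12): ABG, ABJ, AFG, AFJ, BDF, BDJ, BEF, BEG, DEG, DEJ, DFG, EFJ

so the chain groups are C_0 ≅ Z^7, C_1 ≅ Z^18, C_2 ≅ Z^12.

∂_1: C_1 → C_0 is given by ∂[p,q] = [q] − [p]. For instance
  ∂DG = G − D.
The 7×18 boundary matrix has rank 6 and Smith normal form diag(1,1,1,1,1,1).

Boundary ∂_2: C_2 → C_1 acts by ∂[p,q,r] = [q,r] − [p,r] + [p,q]. For instance
  ∂DFG = FG − DG + DF,
  ∂BEG = EG − BG + BE.
As a 18×12 matrix over Z this has rank 12, with invariant factors (1,1,1,1,1,1,1,1,1,1,1,2).

Computing H_k = (kernel of ∂_k) / (image of ∂_{k+1}):

  H_0: rank C_0 − rank ∂_1 = 7 − 6 = 1, and the invariant factors of ∂_1 are all 1, so H_0 = Z.
  H_1: rank ker ∂_1 − rank ∂_2 = (18 − 6) − 12 = 0, and ∂_2 has invariant factor 2 > 1, so H_1 = Z/2Z.
  H_2: rank ker ∂_2 − rank ∂_3 = (12 − 12) − 0 = 0, and there is no ∂_3, so H_2 = 0.

(K is a triangulation of the real projective plane RP^2.)

H_0 = Z,  H_1 = Z/2Z,  H_2 = 0.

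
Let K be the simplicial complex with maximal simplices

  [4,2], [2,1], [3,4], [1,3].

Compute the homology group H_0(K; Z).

Order the vertices as 1 < 2 < 3 < 4. Listing each simplex with vertices in this order, K has dimension 1 with simplices:

  0-simplices (4): [1], [2], [3], [4]
  1-simplices (4): [1,2], [1,3], [2,4], [3,4]

Hence C_0 ≅ Z^4, C_1 ≅ Z^4.

The boundary map ∂_1: C_1 → C_0 maps an edge to its endpoints' difference, ∂[p,q] = q − p. For instance
  ∂[1,3] = [3] − [1].
The 4×4 boundary matrix has rank 3 and Smith normal form diag(1,1,1).

Computing H_k = (kernel of ∂_k) / (image of ∂_{k+1}):

  H_0: rank C_0 − rank ∂_1 = 4 − 3 = 1, and the invariant factors of ∂_1 are all 1, so H_0 ≅ Z.

(K is a triangulation of the circle S^1.)

H_0 = Z.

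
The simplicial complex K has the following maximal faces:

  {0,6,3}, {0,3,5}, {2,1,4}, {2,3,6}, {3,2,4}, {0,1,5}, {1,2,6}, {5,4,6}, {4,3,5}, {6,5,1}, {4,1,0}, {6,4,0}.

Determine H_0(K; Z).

Order the vertices as 0 < 1 < 2 < 3 < 4 < 5 < 6. Listing each simplex with vertices in this order, K has dimension 2 with simplices:

  0-simplices (7): [0], [1], [2], [3], [4], [5], [6]
  1-simplices (18): [0,1], [0,3], [0,4], [0,5], [0,6], [1,2], [1,4], [1,5], [1,6], [2,3], [2,4], [2,6], [3,4], [3,5], [3,6], [4,5], [4,6], [5,6]
  2-simplices (12): [0,1,4], [0,1,5], [0,3,5], [0,3,6], [0,4,6], [1,2,4], [1,2,6], [1,5,6], [2,3,4], [2,3,6], [3,4,5], [4,5,6]

so the chain groups are C_0 ≅ Z^7, C_1 ≅ Z^18, C_2 ≅ Z^12.

∂_1: C_1 → C_0 maps an edge to its endpoints' difference, ∂[p,q] = q − p.
As a 7×18 matrix over Z this has rank 6, with invariant factors (1,1,1,1,1,1).

The boundary map ∂_2: C_2 → C_1 acts by ∂[p,q,r] = [q,r] − [p,r] + [p,q]. For instance
  ∂[0,1,5] = [1,5] − [0,5] + [0,1],
  ∂[0,4,6] = [4,6] − [0,6] + [0,4].
The 18×12 boundary matrix has rank 12 and Smith normal form diag(1,1,1,1,1,1,1,1,1,1,1,2).

From H_k ≅ ker(∂_k) / im(∂_{k+1}) we obtain:

  H_0: rank C_0 − rank ∂_1 = 7 − 6 = 1, and the invariant factors of ∂_1 are all 1, so H_0 = Z.

(K is a triangulation of the real projective plane RP^2.)

H_0 = Z.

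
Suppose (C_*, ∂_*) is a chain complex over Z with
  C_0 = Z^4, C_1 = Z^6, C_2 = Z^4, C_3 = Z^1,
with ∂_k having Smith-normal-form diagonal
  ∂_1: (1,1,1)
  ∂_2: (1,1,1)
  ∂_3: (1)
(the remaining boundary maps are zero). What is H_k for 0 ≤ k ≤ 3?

H_0 = Z,  H_1 = 0,  H_2 = 0,  H_3 = 0.

H_0: b_0 = 4 − 0 − 3 = 1; torsion from ∂_1 factors > 1: none. So H_0 = Z.
H_1: b_1 = 6 − 3 − 3 = 0; torsion from ∂_2 factors > 1: none. So H_1 = 0.
H_2: b_2 = 4 − 3 − 1 = 0; torsion from ∂_3 factors > 1: none. So H_2 = 0.
H_3: b_3 = 1 − 1 − 0 = 0; torsion from ∂_4 factors > 1: none. So H_3 = 0.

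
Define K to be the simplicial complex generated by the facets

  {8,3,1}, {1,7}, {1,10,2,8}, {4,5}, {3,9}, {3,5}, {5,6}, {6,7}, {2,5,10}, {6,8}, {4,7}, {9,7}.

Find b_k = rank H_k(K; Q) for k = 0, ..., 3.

Order the vertices as 1 < 2 < 3 < 4 < 5 < 6 < 7 < 8 < 9 < 10. Listing each simplex with vertices in this order, K has dimension 3 with simplices:

  0-simplices (10): [1], [2], [3], [4], [5], [6], [7], [8], [9], [10]
  1-simplices (19): [1,2], [1,3], [1,7], [1,8], [1,10], [2,5], [2,8], [2,10], [3,5], [3,8], [3,9], [4,5], [4,7], [5,6], [5,10], [6,7], [6,8], [7,9], [8,10]
  2-simplices (6): [1,2,8], [1,2,10], [1,3,8], [1,8,10], [2,5,10], [2,8,10]
  3-simplices (1): [1,2,8,10]

Hence C_0 ≅ Z^10, C_1 ≅ Z^19, C_2 ≅ Z^6, C_3 ≅ Z^1.

The boundary map ∂_1: C_1 → C_0 is given by ∂[p,q] = [q] − [p]. For instance
  ∂[3,9] = [9] − [3].
The resulting 10×19 matrix has rank 9, and its Smith normal form has invariant factors (1,1,1,1,1,1,1,1,1).

The boundary map ∂_2: C_2 → C_1 maps a triangle to the signed sum of its edges. For instance
  ∂[1,3,8] = [3,8] − [1,8] + [1,3],
  ∂[2,5,10] = [5,10] − [2,10] + [2,5].
This gives a 19×6 integer matrix of rank 5; reducing to Smith normal form yields diagonal entries (1,1,1,1,1).

The boundary map ∂_3: C_3 → C_2 sends each 3-simplex σ to the alternating sum Σ_i (−1)^i (σ with its i-th vertex removed). For instance
  ∂[1,2,8,10] = [2,8,10] − [1,8,10] + [1,2,10] − [1,2,8].
This gives a 6×1 integer matrix of rank 1; reducing to Smith normal form yields diagonal entries (1).

Now H_k = ker ∂_k / im ∂_{k+1}, so:

  H_0: rank C_0 − rank ∂_1 = 10 − 9 = 1, and the invariant factors of ∂_1 are all 1, so H_0 = Z.
  H_1: rank ker ∂_1 − rank ∂_2 = (19 − 9) − 5 = 5, and the invariant factors of ∂_2 are all 1, so H_1 = Z^5.
  H_2: rank ker ∂_2 − rank ∂_3 = (6 − 5) − 1 = 0, and the invariant factors of ∂_3 are all 1, so H_2 = 0.
  H_3: rank ker ∂_3 − rank ∂_4 = (1 − 1) − 0 = 0, and there is no ∂_4, so H_3 = 0.

Hence the Betti numbers are b_0 = 1, b_1 = 5, b_2 = 0, b_3 = 0.

b_0 = 1, b_1 = 5, b_2 = 0, b_3 = 0.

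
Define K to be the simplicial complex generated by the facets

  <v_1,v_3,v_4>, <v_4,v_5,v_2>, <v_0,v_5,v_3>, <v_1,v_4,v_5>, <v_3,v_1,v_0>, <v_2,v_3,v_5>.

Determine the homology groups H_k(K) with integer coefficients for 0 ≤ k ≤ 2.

H_0 ≅ Z,  H_1 ≅ Z,  H_2 = 0.

We work with the vertex ordering v_0 < v_1 < v_2 < v_3 < v_4 < v_5. The simplices of K, each written with vertices in increasing order, are:

  0-simplices (6): [v_0], [v_1], [v_2], [v_3], [v_4], [v_5]
  1-simplices (12): [v_0,v_1], [v_0,v_3], [v_0,v_5], [v_1,v_3], [v_1,v_4], [v_1,v_5], [v_2,v_3], [v_2,v_4], [v_2,v_5], [v_3,v_4], [v_3,v_5], [v_4,v_5]
  2-simplices (6): [v_0,v_1,v_3], [v_0,v_3,v_5], [v_1,v_3,v_4], [v_1,v_4,v_5], [v_2,v_3,v_5], [v_2,v_4,v_5]

giving chain groups C_0 ≅ Z^6, C_1 ≅ Z^12, C_2 ≅ Z^6.

∂_1: C_1 → C_0 maps an edge to its endpoints' difference, ∂[p,q] = q − p.
The resulting 6×12 matrix has rank 5, and its Smith normal form has invariant factors (1,1,1,1,1).

∂_2: C_2 → C_1 acts by ∂[p,q,r] = [q,r] − [p,r] + [p,q]. For instance
  ∂[v_2,v_3,v_5] = [v_3,v_5] − [v_2,v_5] + [v_2,v_3],
  ∂[v_1,v_3,v_4] = [v_3,v_4] − [v_1,v_4] + [v_1,v_3].
The 12×6 boundary matrix has rank 6 and Smith normal form diag(1,1,1,1,1,1).

From H_k ≅ ker(∂_k) / im(∂_{k+1}) we obtain:

  H_0: rank C_0 − rank ∂_1 = 6 − 5 = 1, and the invariant factors of ∂_1 are all 1, so H_0 = Z.
  H_1: rank ker ∂_1 − rank ∂_2 = (12 − 5) − 6 = 1, and the invariant factors of ∂_2 are all 1, so H_1 = Z.
  H_2: rank ker ∂_2 − rank ∂_3 = (6 − 6) − 0 = 0, and there is no ∂_3, so H_2 = 0.

(K is a triangulation of the cylinder S^1 x I.)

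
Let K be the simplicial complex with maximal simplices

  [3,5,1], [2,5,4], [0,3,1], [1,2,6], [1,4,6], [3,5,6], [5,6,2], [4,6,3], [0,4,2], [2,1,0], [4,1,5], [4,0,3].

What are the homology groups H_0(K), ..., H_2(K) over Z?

Fix the vertex order 0 < 1 < 2 < 3 < 4 < 5 < 6 and write every simplex with vertices in increasing order. Then dim K = 2 and the simplices of K are:

  0-simplices (7): [0], [1], [2], [3], [4], [5], [6]
  1-simplices (18): [0,1], [0,2], [0,3], [0,4], [1,2], [1,3], [1,4], [1,5], [1,6], [2,4], [2,5], [2,6], [3,4], [3,5], [3,6], [4,5], [4,6], [5,6]
  2-simplices (12): [0,1,2], [0,1,3], [0,2,4], [0,3,4], [1,2,6], [1,3,5], [1,4,5], [1,4,6], [2,4,5], [2,5,6], [3,4,6], [3,5,6]

Hence C_0 ≅ Z^7, C_1 ≅ Z^18, C_2 ≅ Z^12.

The boundary map ∂_1: C_1 → C_0 sends each edge [p,q] (with p < q) to q − p. For instance
  ∂[1,6] = [6] − [1].
This gives a 7×18 integer matrix of rank 6; reducing to Smith normal form yields diagonal entries (1,1,1,1,1,1).

The boundary map ∂_2: C_2 → C_1 acts by ∂[p,q,r] = [q,r] − [p,r] + [p,q]. For instance
  ∂[0,2,4] = [2,4] − [0,4] + [0,2],
  ∂[0,1,3] = [1,3] − [0,3] + [0,1].
The 18×12 boundary matrix has rank 12 and Smith normal form diag(1,1,1,1,1,1,1,1,1,1,1,2).

From H_k ≅ ker(∂_k) / im(∂_{k+1}) we obtain:

  H_0: rank C_0 − rank ∂_1 = 7 − 6 = 1, and the invariant factors of ∂_1 are all 1, so H_0 ≅ Z.
  H_1: rank ker ∂_1 − rank ∂_2 = (18 − 6) − 12 = 0, and ∂_2 has invariant factor 2 > 1, so H_1 ≅ Z/2Z.
  H_2: rank ker ∂_2 − rank ∂_3 = (12 − 12) − 0 = 0, and there is no ∂_3, so H_2 ≅ 0.

(K is a triangulation of the real projective plane RP^2.)

H_0 = Z,  H_1 = Z/2Z,  H_2 = 0.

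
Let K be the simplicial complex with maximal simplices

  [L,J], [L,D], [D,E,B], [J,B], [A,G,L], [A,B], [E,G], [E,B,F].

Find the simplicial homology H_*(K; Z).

H_0 ≅ Z,  H_1 ≅ Z^3,  H_2 = 0.

Take the total order A < B < D < E < F < G < J < L on the vertex set. Then K (dimension 2) consists of the simplices:

  0-simplices (8): A, B, D, E, F, G, J, L
  1-simplices (13): AB, AG, AL, BD, BE, BF, BJ, DE, DL, EF, EG, GL, JL
  2-simplices (3): AGL, BDE, BEF

giving chain groups C_0 ≅ Z^8, C_1 ≅ Z^13, C_2 ≅ Z^3.

Boundary ∂_1: C_1 → C_0 sends each edge [p,q] (with p < q) to q − p. For instance
  ∂AL = L − A.
This gives a 8×13 integer matrix of rank 7; reducing to Smith normal form yields diagonal entries (1,1,1,1,1,1,1).

∂_2: C_2 → C_1 acts by ∂[p,q,r] = [q,r] − [p,r] + [p,q]. For instance
  ∂BEF = EF − BF + BE,
  ∂AGL = GL − AL + AG.
As a 13×3 matrix over Z this has rank 3, with invariant factors (1,1,1).

From H_k ≅ ker(∂_k) / im(∂_{k+1}) we obtain:

  H_0: rank C_0 − rank ∂_1 = 8 − 7 = 1, and the invariant factors of ∂_1 are all 1, so H_0 ≅ Z.
  H_1: rank ker ∂_1 − rank ∂_2 = (13 − 7) − 3 = 3, and the invariant factors of ∂_2 are all 1, so H_1 ≅ Z^3.
  H_2: rank ker ∂_2 − rank ∂_3 = (3 − 3) − 0 = 0, and there is no ∂_3, so H_2 ≅ 0.

As a check, the Euler characteristic is 8 − 13 + 3 = -2, which agrees with 1 − 3 + 0 = -2.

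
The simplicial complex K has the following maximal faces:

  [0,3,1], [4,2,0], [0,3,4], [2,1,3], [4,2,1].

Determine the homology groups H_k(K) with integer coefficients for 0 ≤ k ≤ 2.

H_0 ≅ Z,  H_1 ≅ Z,  H_2 = 0.

K has 5 vertices, 10 edges, 5 triangles.
rank ∂_0 = 0, rank ∂_1 = 4 ⇒ b_0 = 5 − 0 − 4 = 1; all invariant factors of ∂_1 are 1 so no torsion. So H_0 ≅ Z.
rank ∂_1 = 4, rank ∂_2 = 5 ⇒ b_1 = 10 − 4 − 5 = 1; all invariant factors of ∂_2 are 1 so no torsion. So H_1 ≅ Z.
rank ∂_2 = 5, rank ∂_3 = 0 ⇒ b_2 = 5 − 5 − 0 = 0. So H_2 ≅ 0.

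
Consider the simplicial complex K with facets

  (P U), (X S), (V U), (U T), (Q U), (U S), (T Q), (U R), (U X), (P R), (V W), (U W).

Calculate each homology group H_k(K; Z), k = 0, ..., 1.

H_0 = Z,  H_1 = Z^4.

Fix the vertex order P < Q < R < S < T < U < V < W < X and write every simplex with vertices in increasing order. Then dim K = 1 and the simplices of K are:

  0-simplices (9): P, Q, R, S, T, U, V, W, X
  1-simplices (12): PR, PU, QT, QU, RU, SU, SX, TU, UV, UW, UX, VW

Hence C_0 ≅ Z^9, C_1 ≅ Z^12.

∂_1: C_1 → C_0 is given by ∂[p,q] = [q] − [p]. For instance
  ∂PU = U − P.
The resulting 9×12 matrix has rank 8, and its Smith normal form has invariant factors (1,1,1,1,1,1,1,1).

Now H_k = ker ∂_k / im ∂_{k+1}, so:

  H_0: rank C_0 − rank ∂_1 = 9 − 8 = 1, and the invariant factors of ∂_1 are all 1, so H_0 ≅ Z.
  H_1: rank ker ∂_1 − rank ∂_2 = (12 − 8) − 0 = 4, and there is no ∂_2, so H_1 ≅ Z^4.

As a check, the Euler characteristic is 9 − 12 = -3, which agrees with 1 − 4 = -3.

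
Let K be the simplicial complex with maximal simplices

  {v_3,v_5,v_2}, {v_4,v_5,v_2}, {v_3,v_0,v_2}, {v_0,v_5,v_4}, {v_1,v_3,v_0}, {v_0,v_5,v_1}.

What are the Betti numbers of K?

K has 6 vertices, 12 edges, 6 triangles.
rank ∂_0 = 0, rank ∂_1 = 5 ⇒ b_0 = 6 − 0 − 5 = 1; all invariant factors of ∂_1 are 1 so no torsion. So H_0 = Z.
rank ∂_1 = 5, rank ∂_2 = 6 ⇒ b_1 = 12 − 5 − 6 = 1; all invariant factors of ∂_2 are 1 so no torsion. So H_1 = Z.
rank ∂_2 = 6, rank ∂_3 = 0 ⇒ b_2 = 6 − 6 − 0 = 0. So H_2 = 0.

b_0 = 1, b_1 = 1, b_2 = 0.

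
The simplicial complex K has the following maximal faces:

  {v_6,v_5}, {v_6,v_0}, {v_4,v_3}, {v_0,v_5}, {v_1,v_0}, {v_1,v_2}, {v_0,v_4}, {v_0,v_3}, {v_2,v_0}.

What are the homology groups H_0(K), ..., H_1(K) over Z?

H_0 ≅ Z,  H_1 ≅ Z^3.

Order the vertices as v_0 < v_1 < v_2 < v_3 < v_4 < v_5 < v_6. Listing each simplex with vertices in this order, K has dimension 1 with simplices:

  0-simplices (7): [v_0], [v_1], [v_2], [v_3], [v_4], [v_5], [v_6]
  1-simplices (9): [v_0,v_1], [v_0,v_2], [v_0,v_3], [v_0,v_4], [v_0,v_5], [v_0,v_6], [v_1,v_2], [v_3,v_4], [v_5,v_6]

Hence C_0 ≅ Z^7, C_1 ≅ Z^9.

The boundary map ∂_1: C_1 → C_0 sends each edge [p,q] (with p < q) to q − p.
The 7×9 boundary matrix has rank 6 and Smith normal form diag(1,1,1,1,1,1).

Computing H_k = (kernel of ∂_k) / (image of ∂_{k+1}):

  H_0: rank C_0 − rank ∂_1 = 7 − 6 = 1, and the invariant factors of ∂_1 are all 1, so H_0 = Z.
  H_1: rank ker ∂_1 − rank ∂_2 = (9 − 6) − 0 = 3, and there is no ∂_2, so H_1 = Z^3.

As a check, the Euler characteristic is 7 − 9 = -2, which agrees with 1 − 3 = -2.
(K is a triangulation of a wedge of 3 circles.)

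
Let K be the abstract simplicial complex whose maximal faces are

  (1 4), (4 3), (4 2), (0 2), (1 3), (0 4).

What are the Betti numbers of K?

b_0 = 1, b_1 = 2.

We work with the vertex ordering 0 < 1 < 2 < 3 < 4. The simplices of K, each written with vertices in increasing order, are:

  0-simplices (5): [0], [1], [2], [3], [4]
  1-simplices (6): [0,2], [0,4], [1,3], [1,4], [2,4], [3,4]

giving chain groups C_0 ≅ Z^5, C_1 ≅ Z^6.

Boundary ∂_1: C_1 → C_0 maps an edge to its endpoints' difference, ∂[p,q] = q − p.
As a 5×6 matrix over Z this has rank 4, with invariant factors (1,1,1,1).

Computing H_k = (kernel of ∂_k) / (image of ∂_{k+1}):

  H_0: rank C_0 − rank ∂_1 = 5 − 4 = 1, and the invariant factors of ∂_1 are all 1, so H_0 = Z.
  H_1: rank ker ∂_1 − rank ∂_2 = (6 − 4) − 0 = 2, and there is no ∂_2, so H_1 = Z^2.

As a check, the Euler characteristic is 5 − 6 = -1, which agrees with 1 − 2 = -1.
(K is a triangulation of a wedge of 2 circles.)

Hence the Betti numbers are b_0 = 1, b_1 = 2.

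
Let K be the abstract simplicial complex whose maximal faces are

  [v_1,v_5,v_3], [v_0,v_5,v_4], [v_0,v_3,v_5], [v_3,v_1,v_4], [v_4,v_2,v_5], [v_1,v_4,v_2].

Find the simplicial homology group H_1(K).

Fix the vertex order v_0 < v_1 < v_2 < v_3 < v_4 < v_5 and write every simplex with vertices in increasing order. Then dim K = 2 and the simplices of K are:

  0-simplices (6): [v_0], [v_1], [v_2], [v_3], [v_4], [v_5]
  1-simplices (12): [v_0,v_3], [v_0,v_4], [v_0,v_5], [v_1,v_2], [v_1,v_3], [v_1,v_4], [v_1,v_5], [v_2,v_4], [v_2,v_5], [v_3,v_4], [v_3,v_5], [v_4,v_5]
  2-simplices (6): [v_0,v_3,v_5], [v_0,v_4,v_5], [v_1,v_2,v_4], [v_1,v_3,v_4], [v_1,v_3,v_5], [v_2,v_4,v_5]

so the chain groups are C_0 ≅ Z^6, C_1 ≅ Z^12, C_2 ≅ Z^6.

∂_1: C_1 → C_0 is given by ∂[p,q] = [q] − [p]. For instance
  ∂[v_0,v_5] = [v_5] − [v_0].
The 6×12 boundary matrix has rank 5 and Smith normal form diag(1,1,1,1,1).

The boundary map ∂_2: C_2 → C_1 acts by ∂[p,q,r] = [q,r] − [p,r] + [p,q]. For instance
  ∂[v_0,v_4,v_5] = [v_4,v_5] − [v_0,v_5] + [v_0,v_4],
  ∂[v_2,v_4,v_5] = [v_4,v_5] − [v_2,v_5] + [v_2,v_4].
As a 12×6 matrix over Z this has rank 6, with invariant factors (1,1,1,1,1,1).

Now H_k = ker ∂_k / im ∂_{k+1}, so:

  H_1: rank ker ∂_1 − rank ∂_2 = (12 − 5) − 6 = 1, and the invariant factors of ∂_2 are all 1, so H_1 ≅ Z.

H_1 ≅ Z.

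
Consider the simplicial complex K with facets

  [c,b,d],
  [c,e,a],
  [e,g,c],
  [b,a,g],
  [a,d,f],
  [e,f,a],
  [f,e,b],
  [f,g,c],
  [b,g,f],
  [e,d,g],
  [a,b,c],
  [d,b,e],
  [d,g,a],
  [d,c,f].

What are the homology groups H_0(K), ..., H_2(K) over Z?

Fix the vertex order a < b < c < d < e < f < g and write every simplex with vertices in increasing order. Then dim K = 2 and the simplices of K are:

  0-simplices (7): a, b, c, d, e, f, g
  1-simplices (21): ab, ac, ad, ae, af, ag, bc, bd, be, bf, bg, cd, ce, cf, cg, de, df, dg, ef, eg, fg
  2-simplices (14): abc, abg, ace, adf, adg, aef, bcd, bde, bef, bfg, cdf, ceg, cfg, deg

giving chain groups C_0 ≅ Z^7, C_1 ≅ Z^21, C_2 ≅ Z^14.

The boundary map ∂_1: C_1 → C_0 sends each edge [p,q] (with p < q) to q − p.
As a 7×21 matrix over Z this has rank 6, with invariant factors (1,1,1,1,1,1).

∂_2: C_2 → C_1 sends each 2-simplex [p,q,r] to [q,r] − [p,r] + [p,q]. For instance
  ∂abc = bc − ac + ab,
  ∂ceg = eg − cg + ce.
This gives a 21×14 integer matrix of rank 13; reducing to Smith normal form yields diagonal entries (1,1,1,1,1,1,1,1,1,1,1,1,1).

From H_k ≅ ker(∂_k) / im(∂_{k+1}) we obtain:

  H_0: rank C_0 − rank ∂_1 = 7 − 6 = 1, and the invariant factors of ∂_1 are all 1, so H_0 = Z.
  H_1: rank ker ∂_1 − rank ∂_2 = (21 − 6) − 13 = 2, and the invariant factors of ∂_2 are all 1, so H_1 = Z^2.
  H_2: rank ker ∂_2 − rank ∂_3 = (14 − 13) − 0 = 1, and there is no ∂_3, so H_2 = Z.

(K is a triangulation of the torus T^2.)

H_0 = Z,  H_1 = Z^2,  H_2 = Z.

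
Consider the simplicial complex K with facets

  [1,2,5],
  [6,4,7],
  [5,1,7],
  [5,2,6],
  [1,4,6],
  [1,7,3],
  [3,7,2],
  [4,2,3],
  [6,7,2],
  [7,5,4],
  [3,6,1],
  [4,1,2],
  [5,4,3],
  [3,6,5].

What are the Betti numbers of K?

Fix the vertex order 1 < 2 < 3 < 4 < 5 < 6 < 7 and write every simplex with vertices in increasing order. Then dim K = 2 and the simplices of K are:

  0-simplices (7): [1], [2], [3], [4], [5], [6], [7]
  1-simplices (21): [1,2], [1,3], [1,4], [1,5], [1,6], [1,7], [2,3], [2,4], [2,5], [2,6], [2,7], [3,4], [3,5], [3,6], [3,7], [4,5], [4,6], [4,7], [5,6], [5,7], [6,7]
  2-simplices (14): [1,2,4], [1,2,5], [1,3,6], [1,3,7], [1,4,6], [1,5,7], [2,3,4], [2,3,7], [2,5,6], [2,6,7], [3,4,5], [3,5,6], [4,5,7], [4,6,7]

giving chain groups C_0 ≅ Z^7, C_1 ≅ Z^21, C_2 ≅ Z^14.

∂_1: C_1 → C_0 sends each edge [p,q] (with p < q) to q − p. For instance
  ∂[3,6] = [6] − [3].
This gives a 7×21 integer matrix of rank 6; reducing to Smith normal form yields diagonal entries (1,1,1,1,1,1).

The boundary map ∂_2: C_2 → C_1 sends each 2-simplex [p,q,r] to [q,r] − [p,r] + [p,q]. For instance
  ∂[1,2,5] = [2,5] − [1,5] + [1,2],
  ∂[4,5,7] = [5,7] − [4,7] + [4,5].
This gives a 21×14 integer matrix of rank 13; reducing to Smith normal form yields diagonal entries (1,1,1,1,1,1,1,1,1,1,1,1,1).

Reading off H_k = ker ∂_k / im ∂_{k+1}:

  H_0: rank C_0 − rank ∂_1 = 7 − 6 = 1, and the invariant factors of ∂_1 are all 1, so H_0 ≅ Z.
  H_1: rank ker ∂_1 − rank ∂_2 = (21 − 6) − 13 = 2, and the invariant factors of ∂_2 are all 1, so H_1 ≅ Z^2.
  H_2: rank ker ∂_2 − rank ∂_3 = (14 − 13) − 0 = 1, and there is no ∂_3, so H_2 ≅ Z.

Hence the Betti numbers are b_0 = 1, b_1 = 2, b_2 = 1.

b_0 = 1, b_1 = 2, b_2 = 1.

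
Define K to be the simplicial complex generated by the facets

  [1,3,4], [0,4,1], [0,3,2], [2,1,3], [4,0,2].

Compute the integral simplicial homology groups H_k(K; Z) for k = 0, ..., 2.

H_0 = Z,  H_1 = Z,  H_2 = 0.

Order the vertices as 0 < 1 < 2 < 3 < 4. Listing each simplex with vertices in this order, K has dimension 2 with simplices:

  0-simplices (5): [0], [1], [2], [3], [4]
  1-simplices (10): [0,1], [0,2], [0,3], [0,4], [1,2], [1,3], [1,4], [2,3], [2,4], [3,4]
  2-simplices (5): [0,1,4], [0,2,3], [0,2,4], [1,2,3], [1,3,4]

giving chain groups C_0 ≅ Z^5, C_1 ≅ Z^10, C_2 ≅ Z^5.

The boundary map ∂_1: C_1 → C_0 maps an edge to its endpoints' difference, ∂[p,q] = q − p. For instance
  ∂[1,2] = [2] − [1].
This gives a 5×10 integer matrix of rank 4; reducing to Smith normal form yields diagonal entries (1,1,1,1).

∂_2: C_2 → C_1 acts by ∂[p,q,r] = [q,r] − [p,r] + [p,q]. For instance
  ∂[1,3,4] = [3,4] − [1,4] + [1,3],
  ∂[0,2,3] = [2,3] − [0,3] + [0,2].
This gives a 10×5 integer matrix of rank 5; reducing to Smith normal form yields diagonal entries (1,1,1,1,1).

From H_k ≅ ker(∂_k) / im(∂_{k+1}) we obtain:

  H_0: rank C_0 − rank ∂_1 = 5 − 4 = 1, and the invariant factors of ∂_1 are all 1, so H_0 = Z.
  H_1: rank ker ∂_1 − rank ∂_2 = (10 − 4) − 5 = 1, and the invariant factors of ∂_2 are all 1, so H_1 = Z.
  H_2: rank ker ∂_2 − rank ∂_3 = (5 − 5) − 0 = 0, and there is no ∂_3, so H_2 = 0.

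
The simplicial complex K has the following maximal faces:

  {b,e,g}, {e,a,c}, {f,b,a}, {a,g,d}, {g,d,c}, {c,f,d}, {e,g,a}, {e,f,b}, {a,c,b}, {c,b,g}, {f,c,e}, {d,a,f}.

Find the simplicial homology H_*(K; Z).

We work with the vertex ordering a < b < c < d < e < f < g. The simplices of K, each written with vertices in increasing order, are:

  0-simplices (7): a, b, c, d, e, f, g
  1-simplices (18): ab, ac, ad, ae, af, ag, bc, be, bf, bg, cd, ce, cf, cg, df, dg, ef, eg
  2-simplices (12): abc, abf, ace, adf, adg, aeg, bcg, bef, beg, cdf, cdg, cef

Hence C_0 ≅ Z^7, C_1 ≅ Z^18, C_2 ≅ Z^12.

∂_1: C_1 → C_0 maps an edge to its endpoints' difference, ∂[p,q] = q − p.
The 7×18 boundary matrix has rank 6 and Smith normal form diag(1,1,1,1,1,1).

Boundary ∂_2: C_2 → C_1 maps a triangle to the signed sum of its edges. For instance
  ∂aeg = eg − ag + ae,
  ∂adf = df − af + ad.
The resulting 18×12 matrix has rank 12, and its Smith normal form has invariant factors (1,1,1,1,1,1,1,1,1,1,1,2).

From H_k ≅ ker(∂_k) / im(∂_{k+1}) we obtain:

  H_0: rank C_0 − rank ∂_1 = 7 − 6 = 1, and the invariant factors of ∂_1 are all 1, so H_0 = Z.
  H_1: rank ker ∂_1 − rank ∂_2 = (18 − 6) − 12 = 0, and ∂_2 has invariant factor 2 > 1, so H_1 = Z/2.
  H_2: rank ker ∂_2 − rank ∂_3 = (12 − 12) − 0 = 0, and there is no ∂_3, so H_2 = 0.

As a check, the Euler characteristic is 7 − 18 + 12 = 1, which agrees with 1 − 0 + 0 = 1.

H_0 ≅ Z,  H_1 ≅ Z/2,  H_2 = 0.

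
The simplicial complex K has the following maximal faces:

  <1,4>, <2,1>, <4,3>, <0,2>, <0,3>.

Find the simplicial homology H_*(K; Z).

Fix the vertex order 0 < 1 < 2 < 3 < 4 and write every simplex with vertices in increasing order. Then dim K = 1 and the simplices of K are:

  0-simplices (5): [0], [1], [2], [3], [4]
  1-simplices (5): [0,2], [0,3], [1,2], [1,4], [3,4]

giving chain groups C_0 ≅ Z^5, C_1 ≅ Z^5.

∂_1: C_1 → C_0 sends each edge [p,q] (with p < q) to q − p.
The resulting 5×5 matrix has rank 4, and its Smith normal form has invariant factors (1,1,1,1).

From H_k ≅ ker(∂_k) / im(∂_{k+1}) we obtain:

  H_0: rank C_0 − rank ∂_1 = 5 − 4 = 1, and the invariant factors of ∂_1 are all 1, so H_0 = Z.
  H_1: rank ker ∂_1 − rank ∂_2 = (5 − 4) − 0 = 1, and there is no ∂_2, so H_1 = Z.

H_0 = Z,  H_1 = Z.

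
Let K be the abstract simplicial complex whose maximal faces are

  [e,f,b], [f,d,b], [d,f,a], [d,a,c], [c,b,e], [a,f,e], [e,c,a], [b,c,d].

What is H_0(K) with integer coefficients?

We work with the vertex ordering a < b < c < d < e < f. The simplices of K, each written with vertices in increasing order, are:

  0-simplices (6): a, b, c, d, e, f
  1-simplices (12): ac, ad, ae, af, bc, bd, be, bf, cd, ce, df, ef
  2-simplices (8): acd, ace, adf, aef, bcd, bce, bdf, bef

giving chain groups C_0 ≅ Z^6, C_1 ≅ Z^12, C_2 ≅ Z^8.

The boundary map ∂_1: C_1 → C_0 sends each edge [p,q] (with p < q) to q − p.
The 6×12 boundary matrix has rank 5 and Smith normal form diag(1,1,1,1,1).

∂_2: C_2 → C_1 sends each 2-simplex [p,q,r] to [q,r] − [p,r] + [p,q]. For instance
  ∂acd = cd − ad + ac,
  ∂ace = ce − ae + ac.
This gives a 12×8 integer matrix of rank 7; reducing to Smith normal form yields diagonal entries (1,1,1,1,1,1,1).

Computing H_k = (kernel of ∂_k) / (image of ∂_{k+1}):

  H_0: rank C_0 − rank ∂_1 = 6 − 5 = 1, and the invariant factors of ∂_1 are all 1, so H_0 ≅ Z.

H_0 = Z.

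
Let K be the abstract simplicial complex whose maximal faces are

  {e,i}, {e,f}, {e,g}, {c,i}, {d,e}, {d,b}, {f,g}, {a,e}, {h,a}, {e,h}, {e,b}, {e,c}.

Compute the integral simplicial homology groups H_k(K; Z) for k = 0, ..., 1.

Order the vertices as a < b < c < d < e < f < g < h < i. Listing each simplex with vertices in this order, K has dimension 1 with simplices:

  0-simplices (9): a, b, c, d, e, f, g, h, i
  1-simplices (12): ae, ah, bd, be, ce, ci, de, ef, eg, eh, ei, fg

Hence C_0 ≅ Z^9, C_1 ≅ Z^12.

The boundary map ∂_1: C_1 → C_0 is given by ∂[p,q] = [q] − [p].
The 9×12 boundary matrix has rank 8 and Smith normal form diag(1,1,1,1,1,1,1,1).

From H_k ≅ ker(∂_k) / im(∂_{k+1}) we obtain:

  H_0: rank C_0 − rank ∂_1 = 9 − 8 = 1, and the invariant factors of ∂_1 are all 1, so H_0 = Z.
  H_1: rank ker ∂_1 − rank ∂_2 = (12 − 8) − 0 = 4, and there is no ∂_2, so H_1 = Z^4.

H_0 = Z,  H_1 = Z^4.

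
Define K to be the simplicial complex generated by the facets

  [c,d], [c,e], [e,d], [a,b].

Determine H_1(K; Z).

We work with the vertex ordering a < b < c < d < e. The simplices of K, each written with vertices in increasing order, are:

  0-simplices (5): a, b, c, d, e
  1-simplices (4): ab, cd, ce, de

Hence C_0 ≅ Z^5, C_1 ≅ Z^4.

∂_1: C_1 → C_0 maps an edge to its endpoints' difference, ∂[p,q] = q − p. For instance
  ∂de = e − d.
The 5×4 boundary matrix has rank 3 and Smith normal form diag(1,1,1).

From H_k ≅ ker(∂_k) / im(∂_{k+1}) we obtain:

  H_1: rank ker ∂_1 − rank ∂_2 = (4 − 3) − 0 = 1, and there is no ∂_2, so H_1 ≅ Z.

H_1 = Z.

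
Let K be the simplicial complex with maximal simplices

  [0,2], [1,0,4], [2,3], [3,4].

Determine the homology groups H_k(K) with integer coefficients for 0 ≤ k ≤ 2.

Take the total order 0 < 1 < 2 < 3 < 4 on the vertex set. Then K (dimension 2) consists of the simplices:

  0-simplices (5): [0], [1], [2], [3], [4]
  1-simplices (6): [0,1], [0,2], [0,4], [1,4], [2,3], [3,4]
  2-simplices (1): [0,1,4]

so the chain groups are C_0 ≅ Z^5, C_1 ≅ Z^6, C_2 ≅ Z^1.

The boundary map ∂_1: C_1 → C_0 maps an edge to its endpoints' difference, ∂[p,q] = q − p.
This gives a 5×6 integer matrix of rank 4; reducing to Smith normal form yields diagonal entries (1,1,1,1).

∂_2: C_2 → C_1 sends each 2-simplex [p,q,r] to [q,r] − [p,r] + [p,q]. For instance
  ∂[0,1,4] = [1,4] − [0,4] + [0,1].
This gives a 6×1 integer matrix of rank 1; reducing to Smith normal form yields diagonal entries (1).

Now H_k = ker ∂_k / im ∂_{k+1}, so:

  H_0: rank C_0 − rank ∂_1 = 5 − 4 = 1, and the invariant factors of ∂_1 are all 1, so H_0 ≅ Z.
  H_1: rank ker ∂_1 − rank ∂_2 = (6 − 4) − 1 = 1, and the invariant factors of ∂_2 are all 1, so H_1 ≅ Z.
  H_2: rank ker ∂_2 − rank ∂_3 = (1 − 1) − 0 = 0, and there is no ∂_3, so H_2 ≅ 0.

As a check, the Euler characteristic is 5 − 6 + 1 = 0, which agrees with 1 − 1 + 0 = 0.

H_0 = Z,  H_1 = Z,  H_2 = 0.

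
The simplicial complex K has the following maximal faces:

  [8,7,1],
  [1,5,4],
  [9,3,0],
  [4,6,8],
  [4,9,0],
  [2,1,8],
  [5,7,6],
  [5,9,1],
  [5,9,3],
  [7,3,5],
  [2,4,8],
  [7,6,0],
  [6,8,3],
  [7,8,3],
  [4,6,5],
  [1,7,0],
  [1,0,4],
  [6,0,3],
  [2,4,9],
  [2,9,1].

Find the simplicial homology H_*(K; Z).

H_0 = Z,  H_1 = Z × Z/2,  H_2 = 0.

K has 10 vertices, 30 edges, 20 triangles.
rank ∂_0 = 0, rank ∂_1 = 9 ⇒ b_0 = 10 − 0 − 9 = 1; all invariant factors of ∂_1 are 1 so no torsion. So H_0 ≅ Z.
rank ∂_1 = 9, rank ∂_2 = 20 ⇒ b_1 = 30 − 9 − 20 = 1; ∂_2 has invariant factor(s) [2] giving torsion. So H_1 ≅ Z × Z/2.
rank ∂_2 = 20, rank ∂_3 = 0 ⇒ b_2 = 20 − 20 − 0 = 0. So H_2 ≅ 0.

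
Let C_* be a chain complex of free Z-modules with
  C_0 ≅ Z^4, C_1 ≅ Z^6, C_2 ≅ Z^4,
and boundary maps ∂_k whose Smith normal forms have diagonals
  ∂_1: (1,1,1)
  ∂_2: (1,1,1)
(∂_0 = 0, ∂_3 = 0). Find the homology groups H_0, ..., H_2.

H_0: b_0 = 4 − 0 − 3 = 1; torsion from ∂_1 factors > 1: none. So H_0 ≅ Z.
H_1: b_1 = 6 − 3 − 3 = 0; torsion from ∂_2 factors > 1: none. So H_1 ≅ 0.
H_2: b_2 = 4 − 3 − 0 = 1; torsion from ∂_3 factors > 1: none. So H_2 ≅ Z.

H_0 ≅ Z,  H_1 = 0,  H_2 ≅ Z.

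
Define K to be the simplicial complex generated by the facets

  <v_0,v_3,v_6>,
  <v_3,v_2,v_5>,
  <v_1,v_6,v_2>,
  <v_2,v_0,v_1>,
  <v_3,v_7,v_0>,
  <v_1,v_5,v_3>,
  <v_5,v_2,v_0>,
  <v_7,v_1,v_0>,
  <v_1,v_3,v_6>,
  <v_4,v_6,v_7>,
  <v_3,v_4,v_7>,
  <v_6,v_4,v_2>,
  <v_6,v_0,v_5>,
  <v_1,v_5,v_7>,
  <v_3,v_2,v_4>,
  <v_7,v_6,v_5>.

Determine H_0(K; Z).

Take the total order v_0 < v_1 < v_2 < v_3 < v_4 < v_5 < v_6 < v_7 on the vertex set. Then K (dimension 2) consists of the simplices:

  0-simplices (8): [v_0], [v_1], [v_2], [v_3], [v_4], [v_5], [v_6], [v_7]
  1-simplices (24): (24 of them)
  2-simplices (16): (16 of them)

giving chain groups C_0 ≅ Z^8, C_1 ≅ Z^24, C_2 ≅ Z^16.

Boundary ∂_1: C_1 → C_0 is given by ∂[p,q] = [q] − [p]. For instance
  ∂[v_0,v_2] = [v_2] − [v_0].
As a 8×24 matrix over Z this has rank 7, with invariant factors (1,1,1,1,1,1,1).

The boundary map ∂_2: C_2 → C_1 acts by ∂[p,q,r] = [q,r] − [p,r] + [p,q]. For instance
  ∂[v_5,v_6,v_7] = [v_6,v_7] − [v_5,v_7] + [v_5,v_6],
  ∂[v_0,v_5,v_6] = [v_5,v_6] − [v_0,v_6] + [v_0,v_5].
As a 24×16 matrix over Z this has rank 15, with invariant factors (1,1,1,1,1,1,1,1,1,1,1,1,1,1,1).

Reading off H_k = ker ∂_k / im ∂_{k+1}:

  H_0: rank C_0 − rank ∂_1 = 8 − 7 = 1, and the invariant factors of ∂_1 are all 1, so H_0 ≅ Z.

H_0 ≅ Z.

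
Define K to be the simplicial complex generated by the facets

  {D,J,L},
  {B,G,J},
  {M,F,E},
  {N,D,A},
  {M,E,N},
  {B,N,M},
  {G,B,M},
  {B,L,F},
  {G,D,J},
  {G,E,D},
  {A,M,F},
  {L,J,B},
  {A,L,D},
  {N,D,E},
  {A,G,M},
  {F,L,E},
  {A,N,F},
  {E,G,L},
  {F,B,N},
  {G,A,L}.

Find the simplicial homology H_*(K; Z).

H_0 ≅ Z,  H_1 ≅ Z ⊕ Z/2,  H_2 = 0.

Order the vertices as A < B < D < E < F < G < J < L < M < N. Listing each simplex with vertices in this order, K has dimension 2 with simplices:

  0-simplices (10): A, B, D, E, F, G, J, L, M, N
  1-simplices (30): AD, AF, AG, AL, AM, AN, BF, BG, BJ, BL, BM, BN, DE, DG, DJ, DL, DN, EF, EG, EL, EM, EN, FL, FM, FN, GJ, GL, GM, JL, MN
  2-simplices (20): ADL, ADN, AFM, AFN, AGL, AGM, BFL, BFN, BGJ, BGM, BJL, BMN, DEG, DEN, DGJ, DJL, EFL, EFM, EGL, EMN

giving chain groups C_0 ≅ Z^10, C_1 ≅ Z^30, C_2 ≅ Z^20.

The boundary map ∂_1: C_1 → C_0 sends each edge [p,q] (with p < q) to q − p.
This gives a 10×30 integer matrix of rank 9; reducing to Smith normal form yields diagonal entries (1,1,1,1,1,1,1,1,1).

The boundary map ∂_2: C_2 → C_1 maps a triangle to the signed sum of its edges. For instance
  ∂AGM = GM − AM + AG,
  ∂BFL = FL − BL + BF.
The resulting 30×20 matrix has rank 20, and its Smith normal form has invariant factors (1,1,1,1,1,1,1,1,1,1,1,1,1,1,1,1,1,1,1,2).

Computing H_k = (kernel of ∂_k) / (image of ∂_{k+1}):

  H_0: rank C_0 − rank ∂_1 = 10 − 9 = 1, and the invariant factors of ∂_1 are all 1, so H_0 = Z.
  H_1: rank ker ∂_1 − rank ∂_2 = (30 − 9) − 20 = 1, and ∂_2 has invariant factor 2 > 1, so H_1 = Z ⊕ Z/2.
  H_2: rank ker ∂_2 − rank ∂_3 = (20 − 20) − 0 = 0, and there is no ∂_3, so H_2 = 0.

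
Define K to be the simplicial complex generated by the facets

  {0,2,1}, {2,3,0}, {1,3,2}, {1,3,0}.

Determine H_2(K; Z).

Order the vertices as 0 < 1 < 2 < 3. Listing each simplex with vertices in this order, K has dimension 2 with simplices:

  0-simplices (4): [0], [1], [2], [3]
  1-simplices (6): [0,1], [0,2], [0,3], [1,2], [1,3], [2,3]
  2-simplices (4): [0,1,2], [0,1,3], [0,2,3], [1,2,3]

Hence C_0 ≅ Z^4, C_1 ≅ Z^6, C_2 ≅ Z^4.

The boundary map ∂_1: C_1 → C_0 sends each edge [p,q] (with p < q) to q − p.
The 4×6 boundary matrix has rank 3 and Smith normal form diag(1,1,1).

∂_2: C_2 → C_1 acts by ∂[p,q,r] = [q,r] − [p,r] + [p,q]. For instance
  ∂[1,2,3] = [2,3] − [1,3] + [1,2],
  ∂[0,1,3] = [1,3] − [0,3] + [0,1].
As a 6×4 matrix over Z this has rank 3, with invariant factors (1,1,1).

From H_k ≅ ker(∂_k) / im(∂_{k+1}) we obtain:

  H_2: rank ker ∂_2 − rank ∂_3 = (4 − 3) − 0 = 1, and there is no ∂_3, so H_2 = Z.

H_2 ≅ Z.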